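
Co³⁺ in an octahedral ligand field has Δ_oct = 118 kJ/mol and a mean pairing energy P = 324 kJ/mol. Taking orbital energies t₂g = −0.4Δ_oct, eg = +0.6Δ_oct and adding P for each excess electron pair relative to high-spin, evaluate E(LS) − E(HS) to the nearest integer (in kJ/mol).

Co is in group 9, so Co³⁺ is d⁶ (9 − 3 = 6).
High-spin d⁶ fills as t₂g⁴ eg² with CFSE 4(−0.4) + 2(+0.6) = -0.4Δ_oct = -47 kJ/mol.
Low-spin t₂g⁶ eg⁰ gives -2.4Δ_oct = -283 kJ/mol, but forming 2 extra pairs costs 2P = 648 kJ/mol, so E(LS) = -283 + 648 = 365 kJ/mol.
E(LS) − E(HS) = 365 − (-47) = 412 kJ/mol.

412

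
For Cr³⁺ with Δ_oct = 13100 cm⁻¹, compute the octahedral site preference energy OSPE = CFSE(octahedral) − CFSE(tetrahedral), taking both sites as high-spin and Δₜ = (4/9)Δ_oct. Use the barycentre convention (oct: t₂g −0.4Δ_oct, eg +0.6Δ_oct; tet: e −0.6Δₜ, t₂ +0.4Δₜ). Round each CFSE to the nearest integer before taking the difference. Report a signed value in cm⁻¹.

-11062

Cr is in group 6, so Cr³⁺ is d³ (6 − 3 = 3).
Octahedral (high-spin): t₂g³ eg⁰, CFSE = 3(−0.4) + 0(+0.6) = -1.2Δ_oct = -1.2 × 13100 = -15720 cm⁻¹.
Tetrahedral: e² t₂¹, CFSE = 2(−0.6) + 1(+0.4) = -0.8Δₜ = -0.8 × (4/9) × 13100 = -4658 cm⁻¹.
Subtracting, OSPE = -15720 − (-4658) = -11062 cm⁻¹.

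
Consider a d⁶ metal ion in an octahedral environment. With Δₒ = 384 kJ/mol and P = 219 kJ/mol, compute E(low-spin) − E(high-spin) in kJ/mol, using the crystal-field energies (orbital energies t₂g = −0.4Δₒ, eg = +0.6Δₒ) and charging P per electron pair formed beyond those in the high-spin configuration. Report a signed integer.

High-spin: t₂g⁴ eg², CFSE = -0.4Δₒ = -154 kJ/mol.
Low-spin t₂g⁶ eg⁰ gives -2.4Δₒ = -922 kJ/mol, but forming 2 extra pairs costs 2P = 438 kJ/mol, so E(LS) = -922 + 438 = -484 kJ/mol.
The difference is -484 − (-154) = -330 kJ/mol, so low-spin lies lower.

-330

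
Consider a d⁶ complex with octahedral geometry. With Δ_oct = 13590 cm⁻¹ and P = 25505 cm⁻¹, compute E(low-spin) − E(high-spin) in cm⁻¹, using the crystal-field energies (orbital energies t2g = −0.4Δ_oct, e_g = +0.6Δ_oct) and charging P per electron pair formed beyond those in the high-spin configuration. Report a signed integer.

23830

High-spin: t2g^4 e_g^2, CFSE = -0.4Δ_oct = -5436 cm⁻¹.
Low-spin t2g^6 e_g^0 gives -2.4Δ_oct = -32616 cm⁻¹, but forming 2 extra pairs costs 2P = 51010 cm⁻¹, so E(LS) = -32616 + 51010 = 18394 cm⁻¹.
Thus E(LS) − E(HS) = 23830 cm⁻¹.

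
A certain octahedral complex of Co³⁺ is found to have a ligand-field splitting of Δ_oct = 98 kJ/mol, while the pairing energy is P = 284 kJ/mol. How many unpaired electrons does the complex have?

4

Co is in group 9, so Co³⁺ is d⁶ (9 − 3 = 6).
Since Δ_oct = 98 kJ/mol < P = 284 kJ/mol, the complex adopts the high-spin configuration.
Filling d⁶ accordingly: t2g^4 e_g^2.
Unpaired electrons: 4.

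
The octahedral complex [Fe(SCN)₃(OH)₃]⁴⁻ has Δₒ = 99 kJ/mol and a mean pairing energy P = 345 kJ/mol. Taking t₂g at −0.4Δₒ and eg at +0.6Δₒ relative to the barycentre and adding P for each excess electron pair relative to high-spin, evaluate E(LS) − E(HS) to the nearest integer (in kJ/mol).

492

Ligand charges: 3×(-1) from SCN⁻ and 3×(-1) from OH⁻ sum to -6; with overall charge -4, Fe is +2.
Group 8 minus oxidation state +2 gives a d⁶ configuration for Fe²⁺.
In the high-spin limit (t₂g⁴ eg²) the orbital term is -0.4Δₒ = -40 kJ/mol, with no excess pairing.
Low-spin: t₂g⁶ eg⁰, orbital CFSE = -2.4Δₒ = -238 kJ/mol; plus 2 excess pairs × P = +690 kJ/mol; total 452 kJ/mol.
E(LS) − E(HS) = 452 − (-40) = 492 kJ/mol.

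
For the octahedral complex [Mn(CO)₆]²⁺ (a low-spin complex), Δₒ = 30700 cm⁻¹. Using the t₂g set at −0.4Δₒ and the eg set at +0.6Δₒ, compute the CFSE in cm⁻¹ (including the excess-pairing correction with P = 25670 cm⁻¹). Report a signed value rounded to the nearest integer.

-10060

CO is neutral, so the +2 overall charge sits on Mn: oxidation state +2.
Mn sits in group 7; removing 2 electrons leaves Mn²⁺ with 7 − 2 = 5 d electrons.
Electron filling gives t₂g⁵ eg⁰.
The orbital stabilization is -2.0Δₒ = -2.0 × 30700 = -61400 cm⁻¹.
High-spin d⁵ would be t₂g³ eg² with 0 pairs; low-spin has 2, so 2 excess pairs cost +2P = +51340 cm⁻¹.
Combining: -61400 + 51340 = -10060 cm⁻¹.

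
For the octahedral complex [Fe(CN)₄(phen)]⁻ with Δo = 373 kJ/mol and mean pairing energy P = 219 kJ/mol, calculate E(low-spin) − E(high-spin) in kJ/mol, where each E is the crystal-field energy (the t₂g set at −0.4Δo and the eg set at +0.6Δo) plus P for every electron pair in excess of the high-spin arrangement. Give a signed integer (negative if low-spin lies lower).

-308

Ligand charges: 4×(-1) from CN⁻ and 1×(+0) from phen sum to -4; with overall charge -1, Fe is +3.
Fe sits in group 8; removing 3 electrons leaves Fe³⁺ with 8 − 3 = 5 d electrons.
High-spin d⁵ fills as t₂g³ eg² with CFSE 3(−0.4) + 2(+0.6) = 0.0Δo = 0 kJ/mol.
Low-spin: t₂g⁵ eg⁰, orbital CFSE = -2.0Δo = -746 kJ/mol; plus 2 excess pairs × P = +438 kJ/mol; total -308 kJ/mol.
E(LS) − E(HS) = -308 − (0) = -308 kJ/mol.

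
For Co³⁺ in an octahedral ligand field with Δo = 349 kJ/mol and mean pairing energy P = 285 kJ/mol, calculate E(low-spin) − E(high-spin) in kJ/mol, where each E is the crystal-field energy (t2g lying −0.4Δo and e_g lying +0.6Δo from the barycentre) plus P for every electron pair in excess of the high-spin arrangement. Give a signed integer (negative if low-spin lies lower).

-128

Co is in group 9, so Co³⁺ is d⁶ (9 − 3 = 6).
High-spin d⁶ fills as t2g^4 e_g^2 with CFSE 4(−0.4) + 2(+0.6) = -0.4Δo = -140 kJ/mol.
For low-spin the configuration is t2g^6 e_g^0: orbital energy -2.4 × 349 = -838 kJ/mol, and 2 additional pairs relative to high-spin add 570 kJ/mol, giving -268 kJ/mol.
Thus E(LS) − E(HS) = -128 kJ/mol.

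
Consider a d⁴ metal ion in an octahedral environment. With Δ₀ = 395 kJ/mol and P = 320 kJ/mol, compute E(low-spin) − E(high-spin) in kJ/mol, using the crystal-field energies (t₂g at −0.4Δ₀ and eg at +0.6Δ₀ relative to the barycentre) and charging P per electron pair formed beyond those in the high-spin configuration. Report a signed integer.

-75

High-spin d⁴ fills as t₂g³ eg¹ with CFSE 3(−0.4) + 1(+0.6) = -0.6Δ₀ = -237 kJ/mol.
For low-spin the configuration is t₂g⁴ eg⁰: orbital energy -1.6 × 395 = -632 kJ/mol, and 1 additional pair relative to high-spin adds 320 kJ/mol, giving -312 kJ/mol.
Thus E(LS) − E(HS) = -75 kJ/mol.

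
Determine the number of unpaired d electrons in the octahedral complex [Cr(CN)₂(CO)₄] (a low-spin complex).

Ligand charges: 2×(-1) from CN⁻ and 4×(+0) from CO sum to -2; with overall charge +0, Cr is +2.
Cr sits in group 6; removing 2 electrons leaves Cr²⁺ with 6 − 2 = 4 d electrons.
Configuration: t₂g⁴ eg⁰, giving 2 unpaired electrons.

2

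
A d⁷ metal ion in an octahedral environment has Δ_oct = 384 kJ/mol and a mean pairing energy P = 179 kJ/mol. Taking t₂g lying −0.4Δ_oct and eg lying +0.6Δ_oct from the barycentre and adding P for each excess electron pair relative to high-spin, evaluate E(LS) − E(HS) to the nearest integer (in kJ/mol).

In the high-spin limit (t₂g⁵ eg²) the orbital term is -0.8Δ_oct = -307 kJ/mol, with no excess pairing.
Low-spin t₂g⁶ eg¹ gives -1.8Δ_oct = -691 kJ/mol, but forming 1 extra pair costs 1P = 179 kJ/mol, so E(LS) = -691 + 179 = -512 kJ/mol.
The difference is -512 − (-307) = -205 kJ/mol, so low-spin lies lower.

-205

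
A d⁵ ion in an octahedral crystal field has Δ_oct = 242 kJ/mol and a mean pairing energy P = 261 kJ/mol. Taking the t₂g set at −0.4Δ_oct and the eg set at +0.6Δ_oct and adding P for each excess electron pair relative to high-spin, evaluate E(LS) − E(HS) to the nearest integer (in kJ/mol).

38

High-spin d⁵ fills as t₂g³ eg² with CFSE 3(−0.4) + 2(+0.6) = 0.0Δ_oct = 0 kJ/mol.
For low-spin the configuration is t₂g⁵ eg⁰: orbital energy -2.0 × 242 = -484 kJ/mol, and 2 additional pairs relative to high-spin add 522 kJ/mol, giving 38 kJ/mol.
Thus E(LS) − E(HS) = 38 kJ/mol.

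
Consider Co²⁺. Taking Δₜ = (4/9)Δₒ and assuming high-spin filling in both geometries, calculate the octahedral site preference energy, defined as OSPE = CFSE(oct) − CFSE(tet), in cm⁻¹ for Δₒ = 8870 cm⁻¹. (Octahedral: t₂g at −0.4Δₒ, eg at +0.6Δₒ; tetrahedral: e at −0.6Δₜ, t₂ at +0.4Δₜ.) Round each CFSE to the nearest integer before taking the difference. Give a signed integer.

-2365

Group 9 minus oxidation state +2 gives a d⁷ configuration for Co²⁺.
Octahedral (high-spin): t₂g⁵ eg², CFSE = 5(−0.4) + 2(+0.6) = -0.8Δₒ = -0.8 × 8870 = -7096 cm⁻¹.
Tetrahedral: e⁴ t₂³, CFSE = 4(−0.6) + 3(+0.4) = -1.2Δₜ = -1.2 × (4/9) × 8870 = -4731 cm⁻¹.
OSPE = -7096 − (-4731) = -2365 cm⁻¹.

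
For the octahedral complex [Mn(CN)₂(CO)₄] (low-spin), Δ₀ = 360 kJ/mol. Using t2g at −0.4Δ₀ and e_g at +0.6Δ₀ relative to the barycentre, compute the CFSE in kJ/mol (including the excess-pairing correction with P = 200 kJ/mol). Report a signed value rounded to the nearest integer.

-320

Ligand charges: 2×(-1) from CN⁻ and 4×(+0) from CO sum to -2; with overall charge +0, Mn is +2.
Mn²⁺: group 7, so d-count = 7 − 2 = 5.
Electron filling gives t2g^5 e_g^0.
Orbital CFSE = 5(-0.4) + 0(0.6) = -2.0Δ₀ = -2.0 × 360 = -720 kJ/mol.
Relative to high-spin t2g^3 e_g^2 (0 paired), the low-spin configuration has 2 additional pairs, contributing +2 × 200 = +400 kJ/mol.
Overall CFSE = -720 + 400 = -320 kJ/mol.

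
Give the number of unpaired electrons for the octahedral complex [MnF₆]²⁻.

Each F⁻ contributes -1; 6 × (-1) = -6. With overall charge -2, Mn is in the +4 oxidation state.
Mn⁴⁺: group 7, so d-count = 7 − 4 = 3.
Configuration: t₂g³ eg⁰, giving 3 unpaired electrons.

3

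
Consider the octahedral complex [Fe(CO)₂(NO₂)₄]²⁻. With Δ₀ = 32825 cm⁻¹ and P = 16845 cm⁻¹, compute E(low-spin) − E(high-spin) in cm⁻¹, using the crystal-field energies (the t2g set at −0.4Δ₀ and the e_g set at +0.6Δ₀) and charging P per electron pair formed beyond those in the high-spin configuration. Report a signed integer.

-31960

Ligand charges: 2×(+0) from CO and 4×(-1) from NO₂⁻ sum to -4; with overall charge -2, Fe is +2.
Fe is in group 8, so Fe²⁺ is d⁶ (8 − 2 = 6).
In the high-spin limit (t2g^4 e_g^2) the orbital term is -0.4Δ₀ = -13130 cm⁻¹, with no excess pairing.
Low-spin t2g^6 e_g^0 gives -2.4Δ₀ = -78780 cm⁻¹, but forming 2 extra pairs costs 2P = 33690 cm⁻¹, so E(LS) = -78780 + 33690 = -45090 cm⁻¹.
Thus E(LS) − E(HS) = -31960 cm⁻¹.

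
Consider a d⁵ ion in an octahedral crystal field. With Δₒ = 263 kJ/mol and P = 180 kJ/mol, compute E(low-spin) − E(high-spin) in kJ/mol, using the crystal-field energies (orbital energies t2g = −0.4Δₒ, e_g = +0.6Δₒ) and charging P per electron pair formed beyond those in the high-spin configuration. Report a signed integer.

High-spin d⁵ fills as t2g^3 e_g^2 with CFSE 3(−0.4) + 2(+0.6) = 0.0Δₒ = 0 kJ/mol.
Low-spin: t2g^5 e_g^0, orbital CFSE = -2.0Δₒ = -526 kJ/mol; plus 2 excess pairs × P = +360 kJ/mol; total -166 kJ/mol.
E(LS) − E(HS) = -166 − (0) = -166 kJ/mol.

-166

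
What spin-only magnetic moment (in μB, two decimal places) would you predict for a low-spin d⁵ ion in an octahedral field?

1.73 μB

Configuration: t₂g⁵ eg⁰ → 1 unpaired electron.
μ(spin-only) = √[1(1+2)] = √3 ≈ 1.73 μB.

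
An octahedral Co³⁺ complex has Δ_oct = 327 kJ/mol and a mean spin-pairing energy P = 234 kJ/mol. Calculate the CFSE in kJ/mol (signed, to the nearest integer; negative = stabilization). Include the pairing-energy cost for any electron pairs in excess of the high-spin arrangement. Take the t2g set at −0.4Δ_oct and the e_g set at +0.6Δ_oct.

-317

Co sits in group 9; removing 3 electrons leaves Co³⁺ with 9 − 3 = 6 d electrons.
Δ_oct > P, so pairing is preferred: the ground state is low-spin.
Filling d⁶ accordingly: t2g^6 e_g^0.
Orbital CFSE = -2.4Δ_oct = -2.4 × 327 = -785 kJ/mol.
Excess pairs vs high-spin: 3 − 1 = 2; pairing cost = +468 kJ/mol.
Net CFSE = -785 + 468 = -317 kJ/mol.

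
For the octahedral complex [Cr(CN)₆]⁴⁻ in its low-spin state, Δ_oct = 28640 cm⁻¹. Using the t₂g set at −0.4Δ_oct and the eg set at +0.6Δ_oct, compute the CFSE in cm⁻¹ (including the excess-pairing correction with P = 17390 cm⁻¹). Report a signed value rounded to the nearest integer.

-28434

Each CN⁻ contributes -1; 6 × (-1) = -6. With overall charge -4, Cr is in the +2 oxidation state.
Group 6 minus oxidation state +2 gives a d⁴ configuration for Cr²⁺.
Configuration: t₂g⁴ eg⁰.
The orbital stabilization is -1.6Δ_oct = -1.6 × 28640 = -45824 cm⁻¹.
Relative to high-spin t₂g³ eg¹ (0 paired), the low-spin configuration has 1 additional pair, contributing +1 × 17390 = +17390 cm⁻¹.
Overall CFSE = -45824 + 17390 = -28434 cm⁻¹.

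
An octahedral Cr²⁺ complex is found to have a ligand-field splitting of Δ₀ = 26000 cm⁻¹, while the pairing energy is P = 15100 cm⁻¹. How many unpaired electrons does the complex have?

Cr sits in group 6; removing 2 electrons leaves Cr²⁺ with 6 − 2 = 4 d electrons.
Since Δ₀ = 26000 cm⁻¹ > P = 15100 cm⁻¹, the complex adopts the low-spin configuration.
Filling d⁴ accordingly: t₂g⁴ eg⁰.
Unpaired electrons: 2.

2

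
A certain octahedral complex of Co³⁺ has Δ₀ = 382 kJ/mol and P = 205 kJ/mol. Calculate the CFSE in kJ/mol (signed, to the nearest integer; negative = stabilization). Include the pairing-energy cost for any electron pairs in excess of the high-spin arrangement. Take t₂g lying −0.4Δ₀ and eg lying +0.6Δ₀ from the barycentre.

Group 9 minus oxidation state +3 gives a d⁶ configuration for Co³⁺.
Here Δ₀ > P (382 > 205), so the low-spin state is favoured.
That gives t₂g⁶ eg⁰.
Orbital CFSE = -2.4Δ₀ = -2.4 × 382 = -917 kJ/mol.
Excess pairs vs high-spin: 3 − 1 = 2; pairing cost = +410 kJ/mol.
Net CFSE = -917 + 410 = -507 kJ/mol.

-507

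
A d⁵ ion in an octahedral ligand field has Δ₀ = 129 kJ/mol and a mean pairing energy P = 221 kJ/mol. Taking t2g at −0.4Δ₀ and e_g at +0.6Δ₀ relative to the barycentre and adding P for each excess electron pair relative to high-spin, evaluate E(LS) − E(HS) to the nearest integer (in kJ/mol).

High-spin: t2g^3 e_g^2, CFSE = 0.0Δ₀ = 0 kJ/mol.
Low-spin t2g^5 e_g^0 gives -2.0Δ₀ = -258 kJ/mol, but forming 2 extra pairs costs 2P = 442 kJ/mol, so E(LS) = -258 + 442 = 184 kJ/mol.
E(LS) − E(HS) = 184 − (0) = 184 kJ/mol.

184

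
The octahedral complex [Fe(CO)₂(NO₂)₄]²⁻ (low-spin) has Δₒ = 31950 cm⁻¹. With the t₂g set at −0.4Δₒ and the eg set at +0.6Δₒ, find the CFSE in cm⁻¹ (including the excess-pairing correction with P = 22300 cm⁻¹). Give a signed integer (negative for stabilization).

Ligand charges: 2×(+0) from CO and 4×(-1) from NO₂⁻ sum to -4; with overall charge -2, Fe is +2.
Fe²⁺: group 8, so d-count = 8 − 2 = 6.
Electron filling gives t₂g⁶ eg⁰.
Orbital CFSE = 6(-0.4) + 0(0.6) = -2.4Δₒ = -2.4 × 31950 = -76680 cm⁻¹.
Relative to high-spin t₂g⁴ eg² (1 paired), the low-spin configuration has 2 additional pairs, contributing +2 × 22300 = +44600 cm⁻¹.
Combining: -76680 + 44600 = -32080 cm⁻¹.

-32080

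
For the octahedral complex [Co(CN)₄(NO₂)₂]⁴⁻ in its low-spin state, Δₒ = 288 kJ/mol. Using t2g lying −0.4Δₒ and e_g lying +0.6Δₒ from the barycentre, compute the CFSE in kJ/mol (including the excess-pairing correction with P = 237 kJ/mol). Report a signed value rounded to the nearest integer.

-281

Ligand charges: 4×(-1) from CN⁻ and 2×(-1) from NO₂⁻ sum to -6; with overall charge -4, Co is +2.
Co is in group 9, so Co²⁺ is d⁷ (9 − 2 = 7).
Electron filling gives t2g^6 e_g^1.
The orbital stabilization is -1.8Δₒ = -1.8 × 288 = -518 kJ/mol.
Pairing penalty: 3 pairs vs 2 in the high-spin reference → 1 extra × P = 237 kJ/mol.
Net CFSE = -518 + 237 = -281 kJ/mol.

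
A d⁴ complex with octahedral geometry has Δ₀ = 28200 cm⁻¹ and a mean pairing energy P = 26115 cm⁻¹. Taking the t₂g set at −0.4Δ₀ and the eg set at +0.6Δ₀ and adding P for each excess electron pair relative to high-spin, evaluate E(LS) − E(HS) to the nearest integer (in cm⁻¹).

-2085

In the high-spin limit (t₂g³ eg¹) the orbital term is -0.6Δ₀ = -16920 cm⁻¹, with no excess pairing.
Low-spin: t₂g⁴ eg⁰, orbital CFSE = -1.6Δ₀ = -45120 cm⁻¹; plus 1 excess pair × P = +26115 cm⁻¹; total -19005 cm⁻¹.
Thus E(LS) − E(HS) = -2085 cm⁻¹.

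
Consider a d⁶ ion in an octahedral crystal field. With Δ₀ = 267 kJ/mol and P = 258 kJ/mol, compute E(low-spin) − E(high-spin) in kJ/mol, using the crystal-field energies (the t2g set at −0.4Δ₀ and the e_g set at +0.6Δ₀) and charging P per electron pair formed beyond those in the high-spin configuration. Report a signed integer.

-18

In the high-spin limit (t2g^4 e_g^2) the orbital term is -0.4Δ₀ = -107 kJ/mol, with no excess pairing.
For low-spin the configuration is t2g^6 e_g^0: orbital energy -2.4 × 267 = -641 kJ/mol, and 2 additional pairs relative to high-spin add 516 kJ/mol, giving -125 kJ/mol.
Thus E(LS) − E(HS) = -18 kJ/mol.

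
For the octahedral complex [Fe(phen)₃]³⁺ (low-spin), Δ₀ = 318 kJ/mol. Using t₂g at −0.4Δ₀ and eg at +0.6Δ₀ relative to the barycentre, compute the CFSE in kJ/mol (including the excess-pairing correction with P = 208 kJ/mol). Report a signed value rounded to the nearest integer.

phen is neutral, so the +3 overall charge sits on Fe: oxidation state +3.
Fe is in group 8, so Fe³⁺ is d⁵ (8 − 3 = 5).
Configuration: t₂g⁵ eg⁰.
The orbital stabilization is -2.0Δ₀ = -2.0 × 318 = -636 kJ/mol.
Pairing penalty: 2 pairs vs 0 in the high-spin reference → 2 extra × P = 416 kJ/mol.
Overall CFSE = -636 + 416 = -220 kJ/mol.

-220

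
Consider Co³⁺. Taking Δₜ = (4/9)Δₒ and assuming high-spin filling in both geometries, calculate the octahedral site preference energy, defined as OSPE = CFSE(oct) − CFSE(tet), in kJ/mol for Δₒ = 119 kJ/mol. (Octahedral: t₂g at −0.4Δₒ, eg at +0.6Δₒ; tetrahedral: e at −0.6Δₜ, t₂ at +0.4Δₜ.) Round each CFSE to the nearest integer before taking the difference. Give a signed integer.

Group 9 minus oxidation state +3 gives a d⁶ configuration for Co³⁺.
In an octahedral site d⁶ (HS) is t2g^4 e_g^2, giving CFSE(oct) = -0.4Δₒ = -48 kJ/mol.
Tetrahedral: e^3 t2^3, CFSE = 3(−0.6) + 3(+0.4) = -0.6Δₜ = -0.6 × (4/9) × 119 = -32 kJ/mol.
OSPE = -48 − (-32) = -16 kJ/mol.

-16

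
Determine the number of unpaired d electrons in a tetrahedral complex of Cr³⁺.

3

Cr sits in group 6; removing 3 electrons leaves Cr³⁺ with 6 − 3 = 3 d electrons.
With tetrahedral geometry the complex is necessarily high-spin.
Configuration: e² t₂¹, giving 3 unpaired electrons.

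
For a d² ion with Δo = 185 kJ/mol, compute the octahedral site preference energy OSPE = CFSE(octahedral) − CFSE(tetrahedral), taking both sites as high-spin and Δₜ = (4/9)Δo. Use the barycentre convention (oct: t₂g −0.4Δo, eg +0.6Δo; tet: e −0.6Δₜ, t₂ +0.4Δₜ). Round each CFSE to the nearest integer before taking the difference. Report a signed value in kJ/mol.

-49

Octahedral (high-spin): t2g^2 e_g^0, CFSE = 2(−0.4) + 0(+0.6) = -0.8Δo = -0.8 × 185 = -148 kJ/mol.
Tetrahedral e^2 t2^0 gives -1.2Δₜ = -1.2 × (4/9) × 185 = -99 kJ/mol.
OSPE = CFSE(oct) − CFSE(tet) = -148 − (-99) = -49 kJ/mol.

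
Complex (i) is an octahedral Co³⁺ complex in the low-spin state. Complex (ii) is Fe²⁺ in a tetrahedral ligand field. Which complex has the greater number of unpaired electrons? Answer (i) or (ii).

(i): Co sits in group 9; removing 3 electrons leaves Co³⁺ with 9 − 3 = 6 d electrons; t₂g⁶ eg⁰ → 0 unpaired.
(ii): Fe is in group 8, so Fe²⁺ is d⁶ (8 − 2 = 6); Tetrahedral splitting is small, so the complex is high-spin; e³ t₂³ → 4 unpaired.
So (ii) has more unpaired electrons.

(ii)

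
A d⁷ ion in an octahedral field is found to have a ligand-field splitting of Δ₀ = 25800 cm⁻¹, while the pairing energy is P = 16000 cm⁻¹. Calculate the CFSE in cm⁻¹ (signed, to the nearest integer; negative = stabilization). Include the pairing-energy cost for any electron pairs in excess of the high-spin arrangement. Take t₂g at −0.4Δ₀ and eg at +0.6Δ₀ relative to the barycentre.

-30440

Since Δ₀ = 25800 cm⁻¹ > P = 16000 cm⁻¹, the complex adopts the low-spin configuration.
That gives t₂g⁶ eg¹.
Orbital CFSE = -1.8Δ₀ = -1.8 × 25800 = -46440 cm⁻¹.
Excess pairs vs high-spin: 3 − 2 = 1; pairing cost = +16000 cm⁻¹.
Net CFSE = -46440 + 16000 = -30440 cm⁻¹.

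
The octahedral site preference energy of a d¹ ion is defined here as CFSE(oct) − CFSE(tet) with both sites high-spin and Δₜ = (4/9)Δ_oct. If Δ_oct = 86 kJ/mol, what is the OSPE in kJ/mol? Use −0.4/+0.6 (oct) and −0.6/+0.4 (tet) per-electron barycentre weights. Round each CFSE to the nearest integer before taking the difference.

-11

Octahedral (high-spin): t₂g¹ eg⁰, CFSE = 1(−0.4) + 0(+0.6) = -0.4Δ_oct = -0.4 × 86 = -34 kJ/mol.
Tetrahedral: e¹ t₂⁰, CFSE = 1(−0.6) + 0(+0.4) = -0.6Δₜ = -0.6 × (4/9) × 86 = -23 kJ/mol.
Subtracting, OSPE = -34 − (-23) = -11 kJ/mol.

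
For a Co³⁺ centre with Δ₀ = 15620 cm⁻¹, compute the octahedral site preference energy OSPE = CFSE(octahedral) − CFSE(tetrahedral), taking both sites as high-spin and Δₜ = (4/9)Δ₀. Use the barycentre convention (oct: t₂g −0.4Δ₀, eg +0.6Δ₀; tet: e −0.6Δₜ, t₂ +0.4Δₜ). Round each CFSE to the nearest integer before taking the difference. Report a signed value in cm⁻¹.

Co³⁺: group 9, so d-count = 9 − 3 = 6.
Octahedral (high-spin): t2g^4 e_g^2, CFSE = 4(−0.4) + 2(+0.6) = -0.4Δ₀ = -0.4 × 15620 = -6248 cm⁻¹.
Tetrahedral: e^3 t2^3, CFSE = 3(−0.6) + 3(+0.4) = -0.6Δₜ = -0.6 × (4/9) × 15620 = -4165 cm⁻¹.
Subtracting, OSPE = -6248 − (-4165) = -2083 cm⁻¹.

-2083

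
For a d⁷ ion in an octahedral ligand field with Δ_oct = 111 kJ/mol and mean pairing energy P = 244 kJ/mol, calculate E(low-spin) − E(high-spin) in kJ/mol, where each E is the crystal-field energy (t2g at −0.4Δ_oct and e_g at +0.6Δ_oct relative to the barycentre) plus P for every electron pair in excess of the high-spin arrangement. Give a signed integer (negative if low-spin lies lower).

In the high-spin limit (t2g^5 e_g^2) the orbital term is -0.8Δ_oct = -89 kJ/mol, with no excess pairing.
For low-spin the configuration is t2g^6 e_g^1: orbital energy -1.8 × 111 = -200 kJ/mol, and 1 additional pair relative to high-spin adds 244 kJ/mol, giving 44 kJ/mol.
E(LS) − E(HS) = 44 − (-89) = 133 kJ/mol.

133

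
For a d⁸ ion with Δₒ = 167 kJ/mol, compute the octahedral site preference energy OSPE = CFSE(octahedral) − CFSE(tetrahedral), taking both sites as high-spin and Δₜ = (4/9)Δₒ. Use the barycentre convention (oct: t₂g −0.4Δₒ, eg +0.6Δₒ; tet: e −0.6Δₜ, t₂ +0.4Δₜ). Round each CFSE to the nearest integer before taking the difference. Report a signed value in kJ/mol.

In an octahedral site d⁸ (HS) is t2g^6 e_g^2, giving CFSE(oct) = -1.2Δₒ = -200 kJ/mol.
Tetrahedral e^4 t2^4 gives -0.8Δₜ = -0.8 × (4/9) × 167 = -59 kJ/mol.
OSPE = -200 − (-59) = -141 kJ/mol.

-141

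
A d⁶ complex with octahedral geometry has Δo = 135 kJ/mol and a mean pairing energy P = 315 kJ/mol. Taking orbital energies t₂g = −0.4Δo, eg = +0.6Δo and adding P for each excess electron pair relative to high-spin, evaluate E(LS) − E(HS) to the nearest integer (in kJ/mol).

High-spin: t₂g⁴ eg², CFSE = -0.4Δo = -54 kJ/mol.
For low-spin the configuration is t₂g⁶ eg⁰: orbital energy -2.4 × 135 = -324 kJ/mol, and 2 additional pairs relative to high-spin add 630 kJ/mol, giving 306 kJ/mol.
E(LS) − E(HS) = 306 − (-54) = 360 kJ/mol.

360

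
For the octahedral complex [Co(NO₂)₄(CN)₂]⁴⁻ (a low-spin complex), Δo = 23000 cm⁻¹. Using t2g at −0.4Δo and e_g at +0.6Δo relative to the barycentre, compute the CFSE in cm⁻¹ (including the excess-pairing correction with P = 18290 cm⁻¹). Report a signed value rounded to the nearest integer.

-23110

Ligand charges: 4×(-1) from NO₂⁻ and 2×(-1) from CN⁻ sum to -6; with overall charge -4, Co is +2.
Co sits in group 9; removing 2 electrons leaves Co²⁺ with 9 − 2 = 7 d electrons.
Configuration: t2g^6 e_g^1.
CFSE(orbital) = 6×(-0.4Δo) + 1×(0.6Δo) = -1.8Δo; with Δo = 23000 cm⁻¹ that is -41400 cm⁻¹.
Relative to high-spin t2g^5 e_g^2 (2 paired), the low-spin configuration has 1 additional pair, contributing +1 × 18290 = +18290 cm⁻¹.
Overall CFSE = -41400 + 18290 = -23110 cm⁻¹.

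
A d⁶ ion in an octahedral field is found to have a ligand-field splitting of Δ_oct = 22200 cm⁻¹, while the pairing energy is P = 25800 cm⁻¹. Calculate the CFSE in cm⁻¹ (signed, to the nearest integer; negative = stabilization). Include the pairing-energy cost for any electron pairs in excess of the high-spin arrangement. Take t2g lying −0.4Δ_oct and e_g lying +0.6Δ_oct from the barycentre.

Since Δ_oct = 22200 cm⁻¹ < P = 25800 cm⁻¹, the complex adopts the high-spin configuration.
Filling d⁶ accordingly: t2g^4 e_g^2.
Orbital CFSE = -0.4Δ_oct = -0.4 × 22200 = -8880 cm⁻¹.
High-spin has no excess pairs, so no pairing correction applies.

-8880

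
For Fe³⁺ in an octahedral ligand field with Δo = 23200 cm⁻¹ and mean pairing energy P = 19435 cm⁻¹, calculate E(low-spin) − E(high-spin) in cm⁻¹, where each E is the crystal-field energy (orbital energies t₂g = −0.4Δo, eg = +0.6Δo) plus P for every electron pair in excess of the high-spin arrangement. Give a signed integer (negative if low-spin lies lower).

-7530

Fe is in group 8, so Fe³⁺ is d⁵ (8 − 3 = 5).
High-spin d⁵ fills as t₂g³ eg² with CFSE 3(−0.4) + 2(+0.6) = 0.0Δo = 0 cm⁻¹.
Low-spin: t₂g⁵ eg⁰, orbital CFSE = -2.0Δo = -46400 cm⁻¹; plus 2 excess pairs × P = +38870 cm⁻¹; total -7530 cm⁻¹.
The difference is -7530 − (0) = -7530 cm⁻¹, so low-spin lies lower.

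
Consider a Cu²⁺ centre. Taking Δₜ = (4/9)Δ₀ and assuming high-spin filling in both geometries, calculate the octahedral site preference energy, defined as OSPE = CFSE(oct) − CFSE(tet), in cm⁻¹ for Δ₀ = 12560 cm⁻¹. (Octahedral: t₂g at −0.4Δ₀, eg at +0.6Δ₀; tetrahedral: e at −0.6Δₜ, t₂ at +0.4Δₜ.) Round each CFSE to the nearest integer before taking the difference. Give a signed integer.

-5303

Cu sits in group 11; removing 2 electrons leaves Cu²⁺ with 11 − 2 = 9 d electrons.
In an octahedral site d⁹ (HS) is t₂g⁶ eg³, giving CFSE(oct) = -0.6Δ₀ = -7536 cm⁻¹.
In a tetrahedral site the filling is e⁴ t₂⁵: CFSE(tet) = -0.4Δₜ = -0.4 × (4/9)(12560) = -2233 cm⁻¹.
Subtracting, OSPE = -7536 − (-2233) = -5303 cm⁻¹.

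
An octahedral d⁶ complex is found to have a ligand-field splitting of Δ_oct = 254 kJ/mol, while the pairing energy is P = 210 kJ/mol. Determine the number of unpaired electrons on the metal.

0

Here Δ_oct > P (254 > 210), so the low-spin state is favoured.
Filling d⁶ accordingly: t2g^6 e_g^0.
Unpaired electrons: 0.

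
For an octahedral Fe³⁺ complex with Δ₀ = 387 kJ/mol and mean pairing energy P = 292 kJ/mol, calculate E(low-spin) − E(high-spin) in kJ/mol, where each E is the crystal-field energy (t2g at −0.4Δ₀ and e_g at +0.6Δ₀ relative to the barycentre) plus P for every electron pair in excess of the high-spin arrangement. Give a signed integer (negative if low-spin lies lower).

-190

Fe³⁺: group 8, so d-count = 8 − 3 = 5.
High-spin d⁵ fills as t2g^3 e_g^2 with CFSE 3(−0.4) + 2(+0.6) = 0.0Δ₀ = 0 kJ/mol.
Low-spin: t2g^5 e_g^0, orbital CFSE = -2.0Δ₀ = -774 kJ/mol; plus 2 excess pairs × P = +584 kJ/mol; total -190 kJ/mol.
The difference is -190 − (0) = -190 kJ/mol, so low-spin lies lower.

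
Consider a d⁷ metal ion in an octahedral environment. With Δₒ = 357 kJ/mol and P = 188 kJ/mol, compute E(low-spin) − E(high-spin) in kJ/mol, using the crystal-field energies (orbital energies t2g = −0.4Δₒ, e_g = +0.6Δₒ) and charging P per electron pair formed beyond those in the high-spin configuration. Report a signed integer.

In the high-spin limit (t2g^5 e_g^2) the orbital term is -0.8Δₒ = -286 kJ/mol, with no excess pairing.
Low-spin: t2g^6 e_g^1, orbital CFSE = -1.8Δₒ = -643 kJ/mol; plus 1 excess pair × P = +188 kJ/mol; total -455 kJ/mol.
The difference is -455 − (-286) = -169 kJ/mol, so low-spin lies lower.

-169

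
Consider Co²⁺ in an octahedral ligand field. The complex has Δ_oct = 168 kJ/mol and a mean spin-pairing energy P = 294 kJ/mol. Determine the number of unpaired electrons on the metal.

Co²⁺: group 9, so d-count = 9 − 2 = 7.
With Δ_oct < P the complex is high-spin.
That gives t2g^5 e_g^2.
Unpaired electrons: 3.

3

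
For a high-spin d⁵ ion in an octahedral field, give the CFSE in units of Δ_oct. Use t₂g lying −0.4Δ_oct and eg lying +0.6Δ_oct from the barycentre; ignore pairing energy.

Configuration: t₂g³ eg².
CFSE = 3(-0.4Δ_oct) + 2(0.6Δ_oct) = -1.2Δ_oct + 1.2Δ_oct = 0.0Δ_oct.

0.0 Δ_oct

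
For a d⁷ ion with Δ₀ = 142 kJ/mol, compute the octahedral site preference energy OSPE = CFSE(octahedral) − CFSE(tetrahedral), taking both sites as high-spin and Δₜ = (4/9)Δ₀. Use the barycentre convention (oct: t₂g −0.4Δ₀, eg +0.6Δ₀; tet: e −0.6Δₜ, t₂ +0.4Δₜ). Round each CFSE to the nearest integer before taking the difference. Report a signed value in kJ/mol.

-38

Octahedral high-spin t₂g⁵ eg²: CFSE = -0.8 × 142 = -114 kJ/mol.
Tetrahedral: e⁴ t₂³, CFSE = 4(−0.6) + 3(+0.4) = -1.2Δₜ = -1.2 × (4/9) × 142 = -76 kJ/mol.
Subtracting, OSPE = -114 − (-76) = -38 kJ/mol.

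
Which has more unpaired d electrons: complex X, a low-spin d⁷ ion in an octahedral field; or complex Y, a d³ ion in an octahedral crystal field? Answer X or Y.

Y

X: t₂g⁶ eg¹ → 1 unpaired.
Y: For octahedral d³ the high- and low-spin configurations coincide; t₂g³ eg⁰ → 3 unpaired.
So Y has more unpaired electrons.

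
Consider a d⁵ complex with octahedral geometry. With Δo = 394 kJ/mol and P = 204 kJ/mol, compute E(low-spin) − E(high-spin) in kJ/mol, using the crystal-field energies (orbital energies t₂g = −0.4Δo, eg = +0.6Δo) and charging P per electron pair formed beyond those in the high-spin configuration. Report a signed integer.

-380

In the high-spin limit (t₂g³ eg²) the orbital term is 0.0Δo = 0 kJ/mol, with no excess pairing.
Low-spin t₂g⁵ eg⁰ gives -2.0Δo = -788 kJ/mol, but forming 2 extra pairs costs 2P = 408 kJ/mol, so E(LS) = -788 + 408 = -380 kJ/mol.
The difference is -380 − (0) = -380 kJ/mol, so low-spin lies lower.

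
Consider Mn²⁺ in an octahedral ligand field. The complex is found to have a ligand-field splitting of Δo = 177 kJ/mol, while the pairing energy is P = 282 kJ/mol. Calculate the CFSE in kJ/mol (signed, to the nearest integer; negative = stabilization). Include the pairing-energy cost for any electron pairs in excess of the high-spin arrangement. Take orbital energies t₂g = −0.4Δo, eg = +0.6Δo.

Group 7 minus oxidation state +2 gives a d⁵ configuration for Mn²⁺.
Since Δo = 177 kJ/mol < P = 282 kJ/mol, the complex adopts the high-spin configuration.
That gives t₂g³ eg².
Orbital CFSE = 0.0Δo = 0.0 × 177 = 0 kJ/mol.
High-spin has no excess pairs, so no pairing correction applies.

0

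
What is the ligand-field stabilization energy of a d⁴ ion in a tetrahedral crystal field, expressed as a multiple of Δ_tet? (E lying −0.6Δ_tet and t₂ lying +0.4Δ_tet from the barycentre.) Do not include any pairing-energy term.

With tetrahedral geometry the complex is necessarily high-spin.
Configuration: e² t₂².
CFSE = 2(-0.6Δ_tet) + 2(0.4Δ_tet) = -1.2Δ_tet + 0.8Δ_tet = -0.4Δ_tet.

-0.4 Δ_tet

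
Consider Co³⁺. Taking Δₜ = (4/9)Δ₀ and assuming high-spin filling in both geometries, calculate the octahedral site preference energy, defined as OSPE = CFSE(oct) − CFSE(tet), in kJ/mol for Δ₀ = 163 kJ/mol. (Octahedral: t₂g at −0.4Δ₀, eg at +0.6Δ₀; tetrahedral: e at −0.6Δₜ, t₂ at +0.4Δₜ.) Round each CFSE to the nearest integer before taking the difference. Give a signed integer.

-22

Co³⁺: group 9, so d-count = 9 − 3 = 6.
In an octahedral site d⁶ (HS) is t₂g⁴ eg², giving CFSE(oct) = -0.4Δ₀ = -65 kJ/mol.
Tetrahedral: e³ t₂³, CFSE = 3(−0.6) + 3(+0.4) = -0.6Δₜ = -0.6 × (4/9) × 163 = -43 kJ/mol.
OSPE = CFSE(oct) − CFSE(tet) = -65 − (-43) = -22 kJ/mol.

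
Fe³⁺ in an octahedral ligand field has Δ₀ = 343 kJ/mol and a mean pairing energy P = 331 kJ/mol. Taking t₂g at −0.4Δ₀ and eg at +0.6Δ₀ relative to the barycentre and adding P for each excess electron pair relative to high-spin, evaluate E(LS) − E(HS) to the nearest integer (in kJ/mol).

Fe sits in group 8; removing 3 electrons leaves Fe³⁺ with 8 − 3 = 5 d electrons.
High-spin d⁵ fills as t₂g³ eg² with CFSE 3(−0.4) + 2(+0.6) = 0.0Δ₀ = 0 kJ/mol.
Low-spin: t₂g⁵ eg⁰, orbital CFSE = -2.0Δ₀ = -686 kJ/mol; plus 2 excess pairs × P = +662 kJ/mol; total -24 kJ/mol.
Thus E(LS) − E(HS) = -24 kJ/mol.

-24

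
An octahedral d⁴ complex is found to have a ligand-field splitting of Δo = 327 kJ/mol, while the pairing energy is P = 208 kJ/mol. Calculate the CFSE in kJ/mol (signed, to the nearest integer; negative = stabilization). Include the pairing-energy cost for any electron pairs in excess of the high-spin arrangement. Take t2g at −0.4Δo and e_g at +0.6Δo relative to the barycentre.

With Δo > P the complex is low-spin.
Filling d⁴ accordingly: t2g^4 e_g^0.
Orbital CFSE = -1.6Δo = -1.6 × 327 = -523 kJ/mol.
Excess pairs vs high-spin: 1 − 0 = 1; pairing cost = +208 kJ/mol.
Net CFSE = -523 + 208 = -315 kJ/mol.

-315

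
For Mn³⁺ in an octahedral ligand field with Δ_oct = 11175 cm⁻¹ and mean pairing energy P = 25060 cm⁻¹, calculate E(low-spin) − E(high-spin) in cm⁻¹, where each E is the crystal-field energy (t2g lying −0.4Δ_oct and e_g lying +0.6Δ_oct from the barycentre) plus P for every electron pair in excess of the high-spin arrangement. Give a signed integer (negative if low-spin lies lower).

Mn³⁺: group 7, so d-count = 7 − 3 = 4.
High-spin: t2g^3 e_g^1, CFSE = -0.6Δ_oct = -6705 cm⁻¹.
For low-spin the configuration is t2g^4 e_g^0: orbital energy -1.6 × 11175 = -17880 cm⁻¹, and 1 additional pair relative to high-spin adds 25060 cm⁻¹, giving 7180 cm⁻¹.
The difference is 7180 − (-6705) = 13885 cm⁻¹, so high-spin lies lower.

13885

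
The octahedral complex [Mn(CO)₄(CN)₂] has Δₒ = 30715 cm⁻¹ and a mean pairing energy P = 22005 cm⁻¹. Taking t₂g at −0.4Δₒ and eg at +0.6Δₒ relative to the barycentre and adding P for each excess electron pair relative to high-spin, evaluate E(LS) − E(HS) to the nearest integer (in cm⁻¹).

Ligand charges: 4×(+0) from CO and 2×(-1) from CN⁻ sum to -2; with overall charge +0, Mn is +2.
Group 7 minus oxidation state +2 gives a d⁵ configuration for Mn²⁺.
High-spin d⁵ fills as t₂g³ eg² with CFSE 3(−0.4) + 2(+0.6) = 0.0Δₒ = 0 cm⁻¹.
For low-spin the configuration is t₂g⁵ eg⁰: orbital energy -2.0 × 30715 = -61430 cm⁻¹, and 2 additional pairs relative to high-spin add 44010 cm⁻¹, giving -17420 cm⁻¹.
E(LS) − E(HS) = -17420 − (0) = -17420 cm⁻¹.

-17420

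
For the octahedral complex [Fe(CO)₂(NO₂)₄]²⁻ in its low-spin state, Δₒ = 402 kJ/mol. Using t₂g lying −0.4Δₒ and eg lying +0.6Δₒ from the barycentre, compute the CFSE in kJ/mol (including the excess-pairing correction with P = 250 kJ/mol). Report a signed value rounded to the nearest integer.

Ligand charges: 2×(+0) from CO and 4×(-1) from NO₂⁻ sum to -4; with overall charge -2, Fe is +2.
Fe²⁺: group 8, so d-count = 8 − 2 = 6.
Electron filling gives t₂g⁶ eg⁰.
The orbital stabilization is -2.4Δₒ = -2.4 × 402 = -965 kJ/mol.
Pairing penalty: 3 pairs vs 1 in the high-spin reference → 2 extra × P = 500 kJ/mol.
Overall CFSE = -965 + 500 = -465 kJ/mol.

-465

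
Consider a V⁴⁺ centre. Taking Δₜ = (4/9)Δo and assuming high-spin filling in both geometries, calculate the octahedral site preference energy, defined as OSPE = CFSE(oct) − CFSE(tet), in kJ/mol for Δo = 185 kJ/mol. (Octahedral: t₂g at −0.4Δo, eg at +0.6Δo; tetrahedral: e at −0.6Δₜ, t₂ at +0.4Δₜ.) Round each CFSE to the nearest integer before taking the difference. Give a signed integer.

V sits in group 5; removing 4 electrons leaves V⁴⁺ with 5 − 4 = 1 d electrons.
Octahedral high-spin t2g^1 e_g^0: CFSE = -0.4 × 185 = -74 kJ/mol.
Tetrahedral e^1 t2^0 gives -0.6Δₜ = -0.6 × (4/9) × 185 = -49 kJ/mol.
OSPE = -74 − (-49) = -25 kJ/mol.

-25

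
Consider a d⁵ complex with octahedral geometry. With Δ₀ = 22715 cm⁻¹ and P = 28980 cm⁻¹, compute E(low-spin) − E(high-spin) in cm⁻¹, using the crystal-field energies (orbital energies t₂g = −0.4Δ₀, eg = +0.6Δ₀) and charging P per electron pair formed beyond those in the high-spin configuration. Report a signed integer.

12530

High-spin d⁵ fills as t₂g³ eg² with CFSE 3(−0.4) + 2(+0.6) = 0.0Δ₀ = 0 cm⁻¹.
Low-spin t₂g⁵ eg⁰ gives -2.0Δ₀ = -45430 cm⁻¹, but forming 2 extra pairs costs 2P = 57960 cm⁻¹, so E(LS) = -45430 + 57960 = 12530 cm⁻¹.
Thus E(LS) − E(HS) = 12530 cm⁻¹.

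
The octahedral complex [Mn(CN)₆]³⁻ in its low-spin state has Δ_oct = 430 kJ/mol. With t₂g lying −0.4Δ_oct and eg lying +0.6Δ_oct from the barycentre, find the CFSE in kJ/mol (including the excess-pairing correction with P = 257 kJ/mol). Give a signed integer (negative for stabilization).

Each CN⁻ contributes -1; 6 × (-1) = -6. With overall charge -3, Mn is in the +3 oxidation state.
Mn sits in group 7; removing 3 electrons leaves Mn³⁺ with 7 − 3 = 4 d electrons.
The d⁴ electrons fill as t₂g⁴ eg⁰.
Orbital CFSE = 4(-0.4) + 0(0.6) = -1.6Δ_oct = -1.6 × 430 = -688 kJ/mol.
Relative to high-spin t₂g³ eg¹ (0 paired), the low-spin configuration has 1 additional pair, contributing +1 × 257 = +257 kJ/mol.
Net CFSE = -688 + 257 = -431 kJ/mol.

-431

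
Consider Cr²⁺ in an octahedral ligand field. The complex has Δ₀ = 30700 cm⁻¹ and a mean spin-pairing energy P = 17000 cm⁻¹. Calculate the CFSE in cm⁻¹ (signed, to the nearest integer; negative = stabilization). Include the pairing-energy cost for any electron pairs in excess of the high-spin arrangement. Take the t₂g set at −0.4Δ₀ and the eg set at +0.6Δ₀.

-32120

Cr²⁺: group 6, so d-count = 6 − 2 = 4.
Since Δ₀ = 30700 cm⁻¹ > P = 17000 cm⁻¹, the complex adopts the low-spin configuration.
Configuration: t₂g⁴ eg⁰.
Orbital CFSE = -1.6Δ₀ = -1.6 × 30700 = -49120 cm⁻¹.
Excess pairs vs high-spin: 1 − 0 = 1; pairing cost = +17000 cm⁻¹.
Net CFSE = -49120 + 17000 = -32120 cm⁻¹.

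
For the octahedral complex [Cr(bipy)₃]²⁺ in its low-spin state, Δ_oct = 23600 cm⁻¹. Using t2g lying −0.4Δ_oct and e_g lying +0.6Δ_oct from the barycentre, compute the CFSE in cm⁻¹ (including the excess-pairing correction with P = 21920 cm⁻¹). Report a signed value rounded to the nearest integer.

-15840

bipy is neutral, so the +2 overall charge sits on Cr: oxidation state +2.
Cr sits in group 6; removing 2 electrons leaves Cr²⁺ with 6 − 2 = 4 d electrons.
Electron filling gives t2g^4 e_g^0.
Orbital CFSE = 4(-0.4) + 0(0.6) = -1.6Δ_oct = -1.6 × 23600 = -37760 cm⁻¹.
Pairing penalty: 1 pair vs 0 in the high-spin reference → 1 extra × P = 21920 cm⁻¹.
Combining: -37760 + 21920 = -15840 cm⁻¹.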